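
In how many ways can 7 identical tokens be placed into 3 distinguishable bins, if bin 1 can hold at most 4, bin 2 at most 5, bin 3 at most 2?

By stars and bars, unrestricted non-negative solutions to x_1+…+x_3 = 7 number C(7+2,2) = 36.
Subtract solutions that violate a single cap (substitute x_i' = x_i − (cap_i+1)): x_1 ≥ 5 gives C(4,2) = 6; x_2 ≥ 6 gives C(3,2) = 3; x_3 ≥ 3 gives C(6,2) = 15. Together 24.
No two caps can be exceeded simultaneously, so the pair terms are all 0.
By inclusion–exclusion the count is 36 − 24 + 0 = 12.

12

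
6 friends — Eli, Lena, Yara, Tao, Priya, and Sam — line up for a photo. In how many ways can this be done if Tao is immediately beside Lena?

Glue Tao and Lena into one block (2 internal orders), leaving 5 units to arrange in a row.
So the count is 2·(5)! = 240.

240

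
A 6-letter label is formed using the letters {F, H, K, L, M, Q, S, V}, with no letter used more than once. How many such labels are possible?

20160

With no repetition, fill the 6 letters in order: 8 choices, then 7, down to 3.
That product is 8 × 7 × 6 × 5 × 4 × 3 = 20160.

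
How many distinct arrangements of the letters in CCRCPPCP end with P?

105

With the last slot taken by P, it remains to arrange the other 7 letters (CCRCPCP).
Those 7 letters have C appearing 4 times and P appearing twice, giving (7)!/(4!·2!) = 105.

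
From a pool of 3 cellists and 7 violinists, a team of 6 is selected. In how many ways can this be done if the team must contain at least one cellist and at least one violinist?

Unrestricted: C(10,6) = 210 ways to pick any 6 of the 10.
Selections missing a whole group: no cellists → C(7,6) = 7; no violinists → C(3,6) = 0.
Both groups omitted at once is impossible, so 210 − 7 = 203.

203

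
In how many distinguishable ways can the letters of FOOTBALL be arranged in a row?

The 8 letters of FOOTBALL have repeats: L appearing twice and O appearing twice.
Dividing 8! = 40320 by 2!·2! = 4 for the repeated letters gives 10080.

10080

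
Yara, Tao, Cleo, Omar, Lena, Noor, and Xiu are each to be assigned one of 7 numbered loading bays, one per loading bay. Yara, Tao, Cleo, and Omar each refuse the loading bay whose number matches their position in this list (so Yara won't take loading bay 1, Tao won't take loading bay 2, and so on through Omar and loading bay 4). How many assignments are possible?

2790

Let Aᵢ (for 1 ≤ i ≤ 4) be the placements that put person i in their forbidden loading bay. Any j of these fix j positions, leaving (7−j)! ways to fill the rest, and there are C(4,j) ways to pick which j.
By inclusion–exclusion, the number of valid placements is Σ_{j=0}^{4} (−1)^j C(4,j)·(7−j)!.
Computing: 5040 − 2880 + 720 − 96 + 6 = 2790.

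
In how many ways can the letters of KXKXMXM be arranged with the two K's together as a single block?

60

Treat the 2 copies of K as a single block. The multiset to arrange is then {KK, M, M, X, X, X}, 6 items in all.
That gives (6)!/(3!·2!) = 60 arrangements.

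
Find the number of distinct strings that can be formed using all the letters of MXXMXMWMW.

The 9 letters of MXXMXMWMW have repeats: M appearing 4 times, W appearing twice, and X appearing 3 times.
So there are 9! / (4!·3!·2!) = 1260 distinguishable arrangements.

1260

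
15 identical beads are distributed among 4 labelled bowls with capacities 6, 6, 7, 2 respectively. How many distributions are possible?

64

By stars and bars, unrestricted non-negative solutions to x_1+…+x_4 = 15 number C(15+3,3) = 816.
Subtract solutions that violate a single cap (substitute x_i' = x_i − (cap_i+1)): x_1 ≥ 7 gives C(11,3) = 165; x_2 ≥ 7 gives C(11,3) = 165; x_3 ≥ 8 gives C(10,3) = 120; x_4 ≥ 3 gives C(15,3) = 455. Together 905.
Add back pairs where two caps are both exceeded: 4 + 1 + 56 + 1 + 56 + 35 = 153.
By inclusion–exclusion the count is 816 − 905 + 153 = 64.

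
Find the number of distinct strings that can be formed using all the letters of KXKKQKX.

Letter multiplicities in KXKKQKX: K×4, Q×1, X×2.
The number of distinct arrangements is 7!/(4!·2!) = 5040/48 = 105.

105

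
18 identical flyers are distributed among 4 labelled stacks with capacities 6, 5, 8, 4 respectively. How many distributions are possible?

By stars and bars, unrestricted non-negative solutions to x_1+…+x_4 = 18 number C(18+3,3) = 1330.
Subtract solutions that violate a single cap (substitute x_i' = x_i − (cap_i+1)): x_1 ≥ 7 gives C(14,3) = 364; x_2 ≥ 6 gives C(15,3) = 455; x_3 ≥ 9 gives C(12,3) = 220; x_4 ≥ 5 gives C(16,3) = 560. Together 1599.
Add back pairs where two caps are both exceeded: 56 + 10 + 84 + 20 + 120 + 35 = 325.
Subtract triples: 0 + 1 + 0 + 0 = 1.
By inclusion–exclusion the count is 1330 − 1599 + 325 − 1 = 55.

55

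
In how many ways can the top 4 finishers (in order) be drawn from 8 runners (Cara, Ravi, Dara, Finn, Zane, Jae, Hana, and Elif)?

1680

This is an ordered selection of 4 from 8: P(8,4).
That gives 8 × 7 × 6 × 5 = 1680.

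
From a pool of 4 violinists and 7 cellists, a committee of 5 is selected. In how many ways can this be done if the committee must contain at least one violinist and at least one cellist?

441

With no constraint there are C(11,5) = 462 possible selections.
Subtract selections that omit an entire group: no violinists → C(7,5) = 21; no cellists → C(4,5) = 0.
Both groups omitted at once is impossible, so 462 − 21 = 441.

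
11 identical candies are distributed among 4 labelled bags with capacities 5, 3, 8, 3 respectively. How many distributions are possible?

Without the upper bounds there are C(14,3) = 364 ways to split 11 among 4 bags.
Subtract solutions that violate a single cap (substitute x_i' = x_i − (cap_i+1)): x_1 ≥ 6 gives C(8,3) = 56; x_2 ≥ 4 gives C(10,3) = 120; x_3 ≥ 9 gives C(5,3) = 10; x_4 ≥ 4 gives C(10,3) = 120. Together 306.
Add back pairs where two caps are both exceeded: 4 + 0 + 4 + 0 + 20 + 0 = 28.
By inclusion–exclusion the count is 364 − 306 + 28 = 86.

86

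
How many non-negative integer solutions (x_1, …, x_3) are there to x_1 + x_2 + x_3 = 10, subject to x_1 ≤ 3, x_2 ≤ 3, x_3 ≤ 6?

6

Ignoring the caps, the number of non-negative solutions to x_1+…+x_3 = 10 is C(12,2) = 66.
Subtract solutions that violate a single cap (substitute x_i' = x_i − (cap_i+1)): x_1 ≥ 4 gives C(8,2) = 28; x_2 ≥ 4 gives C(8,2) = 28; x_3 ≥ 7 gives C(5,2) = 10. Together 66.
Add back pairs where two caps are both exceeded: 6 + 0 + 0 = 6.
By inclusion–exclusion the count is 66 − 66 + 6 = 6.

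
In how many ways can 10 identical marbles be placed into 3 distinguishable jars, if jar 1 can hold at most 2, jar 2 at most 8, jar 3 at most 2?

6

Ignoring the caps, the number of non-negative solutions to x_1+…+x_3 = 10 is C(12,2) = 66.
Subtract solutions that violate a single cap (substitute x_i' = x_i − (cap_i+1)): x_1 ≥ 3 gives C(9,2) = 36; x_2 ≥ 9 gives C(3,2) = 3; x_3 ≥ 3 gives C(9,2) = 36. Together 75.
Add back pairs where two caps are both exceeded: 0 + 15 + 0 = 15.
By inclusion–exclusion the count is 66 − 75 + 15 = 6.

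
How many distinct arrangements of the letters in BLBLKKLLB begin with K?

With the first slot taken by K, it remains to arrange the other 8 letters (BLBLKLLB).
Those 8 letters have B appearing 3 times and L appearing 4 times, giving (8)!/(4!·3!) = 280.

280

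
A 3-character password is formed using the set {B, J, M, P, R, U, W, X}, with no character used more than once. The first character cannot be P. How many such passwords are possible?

294

The first character has 8−1 = 7 choices (anything except P).
The remaining 2 characters are filled from the other 7 symbols without repetition: 7 × 6 = 42.
Total: 7 × 42 = 294.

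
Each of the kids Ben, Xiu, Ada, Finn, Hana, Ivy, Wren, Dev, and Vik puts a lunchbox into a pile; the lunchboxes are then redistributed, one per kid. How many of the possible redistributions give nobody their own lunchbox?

133496

Let Aᵢ be the assignments in which kid i gets their own lunchbox. We want the size of the complement of A₁∪…∪A_9.
By inclusion–exclusion this is Σ_{j=0}^{9} (−1)^j C(9,j)·(9−j)!.
Computing: 362880 − 362880 + 181440 − 60480 + 15120 − 3024 + 504 − 72 + 9 − 1 = 133496.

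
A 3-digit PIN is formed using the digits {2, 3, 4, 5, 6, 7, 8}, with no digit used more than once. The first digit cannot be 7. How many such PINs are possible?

180

The first digit has 7−1 = 6 choices (anything except 7).
The remaining 2 digits are filled from the other 6 symbols without repetition: 6 × 5 = 30.
Total: 6 × 30 = 180.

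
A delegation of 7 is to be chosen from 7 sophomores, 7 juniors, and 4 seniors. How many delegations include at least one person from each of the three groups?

Unrestricted: C(18,7) = 31824 ways to pick any 7 of the 18.
Subtract selections that omit an entire group: no sophomores → C(11,7) = 330; no juniors → C(11,7) = 330; no seniors → C(14,7) = 3432.
Add back selections omitting two groups (i.e. drawn from a single group): C(7,7) + C(7,7) + C(4,7) = 2.
By inclusion–exclusion: 31824 − 4092 + 2 = 27734.

27734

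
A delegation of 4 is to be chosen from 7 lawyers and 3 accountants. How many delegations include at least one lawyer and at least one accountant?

With no constraint there are C(10,4) = 210 possible selections.
Subtract selections that omit an entire group: no lawyers → C(3,4) = 0; no accountants → C(7,4) = 35.
Both groups omitted at once is impossible, so 210 − 35 = 175.

175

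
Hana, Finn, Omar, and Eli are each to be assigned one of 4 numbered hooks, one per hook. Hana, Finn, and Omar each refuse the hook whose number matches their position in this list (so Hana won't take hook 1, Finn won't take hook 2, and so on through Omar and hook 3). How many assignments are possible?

Let Aᵢ (for i ∈ {1, 2, 3}) be the placements that put person i in their forbidden hook. Any j of these fix j positions, leaving (4−j)! ways to fill the rest, and there are C(3,j) ways to pick which j.
By inclusion–exclusion, the number of valid placements is Σ_{j=0}^{3} (−1)^j C(3,j)·(4−j)!.
Computing: 24 − 18 + 6 − 1 = 11.

11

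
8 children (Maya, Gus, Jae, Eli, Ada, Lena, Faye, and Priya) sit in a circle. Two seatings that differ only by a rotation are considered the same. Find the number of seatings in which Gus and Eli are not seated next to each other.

All circular seatings of 8 people number (7)! = 5040.
Seatings with Gus beside Eli: treat them as a block with 2 internal orders, giving 2 × (6)! = 1440.
Subtracting, 5040 − 1440 = 3600.

3600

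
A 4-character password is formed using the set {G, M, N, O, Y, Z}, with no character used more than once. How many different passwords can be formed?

Choose and order 4 of the 6 symbols: the first character has 6 options, the next 5, then 4, 3.
That product is 6 × 5 × 4 × 3 = 360.

360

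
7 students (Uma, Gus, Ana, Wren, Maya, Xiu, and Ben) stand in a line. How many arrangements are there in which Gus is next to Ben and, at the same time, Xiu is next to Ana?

480

Treat {Gus,Ben} as one block (2 orders) and {Xiu,Ana} as another (2 orders).
That leaves 5 units to arrange: 2 × 2 × 5! = 4 × 120 = 480.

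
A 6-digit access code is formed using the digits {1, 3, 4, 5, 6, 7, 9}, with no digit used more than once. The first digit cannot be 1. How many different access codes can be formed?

4320

The first digit has 7−1 = 6 choices (anything except 1).
The remaining 5 digits are filled from the other 6 symbols without repetition: 6 × 5 × 4 × 3 × 2 = 720.
Total: 6 × 720 = 4320.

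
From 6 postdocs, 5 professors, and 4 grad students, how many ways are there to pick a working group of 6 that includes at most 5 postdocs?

Split by how many postdocs are chosen (0 through 5).
Sum: C(6,0)·C(9,6) + C(6,1)·C(9,5) + C(6,2)·C(9,4) + C(6,3)·C(9,3) + C(6,4)·C(9,2) + C(6,5)·C(9,1) = 84 + 756 + 1890 + 1680 + 540 + 54 = 5004.

5004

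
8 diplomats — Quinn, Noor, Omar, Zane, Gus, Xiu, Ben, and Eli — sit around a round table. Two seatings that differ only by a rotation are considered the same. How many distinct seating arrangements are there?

Fix one person's seat to break rotational symmetry; the remaining 7 people can be arranged in (7)! = 5040 ways.

5040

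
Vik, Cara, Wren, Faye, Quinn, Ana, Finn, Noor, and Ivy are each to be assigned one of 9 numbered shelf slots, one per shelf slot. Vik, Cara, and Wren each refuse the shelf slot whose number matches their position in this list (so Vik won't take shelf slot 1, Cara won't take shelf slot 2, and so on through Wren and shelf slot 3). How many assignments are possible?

Let Aᵢ (for i ∈ {1, 2, 3}) be the placements that put person i in their forbidden shelf slot. Any j of these fix j positions, leaving (9−j)! ways to fill the rest, and there are C(3,j) ways to pick which j.
By inclusion–exclusion, the number of valid placements is Σ_{j=0}^{3} (−1)^j C(3,j)·(9−j)!.
Computing: 362880 − 120960 + 15120 − 720 = 256320.

256320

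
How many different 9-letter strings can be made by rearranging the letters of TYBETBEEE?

The 9 letters of TYBETBEEE have repeats: B appearing twice, E appearing 4 times, and T appearing twice.
So there are 9! / (4!·2!·2!) = 3780 distinguishable arrangements.

3780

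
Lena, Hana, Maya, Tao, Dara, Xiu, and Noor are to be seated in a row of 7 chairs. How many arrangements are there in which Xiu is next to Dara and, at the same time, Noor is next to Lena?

480

Treat {Xiu,Dara} as one block (2 orders) and {Noor,Lena} as another (2 orders).
That leaves 5 units to arrange: 2 × 2 × 5! = 4 × 120 = 480.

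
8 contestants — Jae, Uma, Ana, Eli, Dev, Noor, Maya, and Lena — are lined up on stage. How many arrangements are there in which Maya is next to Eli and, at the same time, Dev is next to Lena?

2880

Treat {Maya,Eli} as one block (2 orders) and {Dev,Lena} as another (2 orders).
That leaves 6 units to arrange: 2 × 2 × 6! = 4 × 720 = 2880.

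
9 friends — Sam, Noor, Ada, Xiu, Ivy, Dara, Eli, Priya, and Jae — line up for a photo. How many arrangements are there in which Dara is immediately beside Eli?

80640

Glue Dara and Eli into one block (2 internal orders), leaving 8 units to arrange in a row.
So the count is 2·(8)! = 80640.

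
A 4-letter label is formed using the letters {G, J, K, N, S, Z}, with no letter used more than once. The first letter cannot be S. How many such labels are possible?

300

The first letter has 6−1 = 5 choices (anything except S).
The remaining 3 letters are filled from the other 5 symbols without repetition: 5 × 4 × 3 = 60.
Total: 5 × 60 = 300.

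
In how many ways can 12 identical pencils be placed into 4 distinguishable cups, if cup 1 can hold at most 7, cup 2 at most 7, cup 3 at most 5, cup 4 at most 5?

218

By stars and bars, unrestricted non-negative solutions to x_1+…+x_4 = 12 number C(12+3,3) = 455.
Subtract solutions that violate a single cap (substitute x_i' = x_i − (cap_i+1)): x_1 ≥ 8 gives C(7,3) = 35; x_2 ≥ 8 gives C(7,3) = 35; x_3 ≥ 6 gives C(9,3) = 84; x_4 ≥ 6 gives C(9,3) = 84. Together 238.
Add back pairs where two caps are both exceeded: 0 + 0 + 0 + 0 + 0 + 1 = 1.
By inclusion–exclusion the count is 455 − 238 + 1 = 218.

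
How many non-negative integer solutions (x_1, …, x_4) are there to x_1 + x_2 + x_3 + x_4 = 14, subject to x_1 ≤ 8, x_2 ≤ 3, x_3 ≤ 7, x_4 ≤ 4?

109

By stars and bars, unrestricted non-negative solutions to x_1+…+x_4 = 14 number C(14+3,3) = 680.
Subtract solutions that violate a single cap (substitute x_i' = x_i − (cap_i+1)): x_1 ≥ 9 gives C(8,3) = 56; x_2 ≥ 4 gives C(13,3) = 286; x_3 ≥ 8 gives C(9,3) = 84; x_4 ≥ 5 gives C(12,3) = 220. Together 646.
Add back pairs where two caps are both exceeded: 4 + 0 + 1 + 10 + 56 + 4 = 75.
By inclusion–exclusion the count is 680 − 646 + 75 = 109.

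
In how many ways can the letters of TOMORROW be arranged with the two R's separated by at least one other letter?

2520

There are 8!/(3!·2!) = 3360 arrangements of TOMORROW in total.
Arrangements with the R's together: treat RR as one letter, giving (7)!/(3!) = 840.
Hence 3360 − 840 = 2520.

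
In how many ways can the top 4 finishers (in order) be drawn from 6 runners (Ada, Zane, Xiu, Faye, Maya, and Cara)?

360

This is an ordered selection of 4 from 6: P(6,4).
That gives 6 × 5 × 4 × 3 = 360.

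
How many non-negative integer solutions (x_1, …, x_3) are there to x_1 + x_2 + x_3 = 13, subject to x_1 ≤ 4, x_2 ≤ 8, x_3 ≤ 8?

30

Ignoring the caps, the number of non-negative solutions to x_1+…+x_3 = 13 is C(15,2) = 105.
Subtract solutions that violate a single cap (substitute x_i' = x_i − (cap_i+1)): x_1 ≥ 5 gives C(10,2) = 45; x_2 ≥ 9 gives C(6,2) = 15; x_3 ≥ 9 gives C(6,2) = 15. Together 75.
No two caps can be exceeded simultaneously, so the pair terms are all 0.
By inclusion–exclusion the count is 105 − 75 + 0 = 30.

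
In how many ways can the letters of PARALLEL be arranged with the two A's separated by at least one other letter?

There are 8!/(3!·2!) = 3360 arrangements of PARALLEL in total.
If the two A's are adjacent, glue them into one block, leaving 7 items to arrange: (7)!/(3!) = 840 ways.
Hence 3360 − 840 = 2520.

2520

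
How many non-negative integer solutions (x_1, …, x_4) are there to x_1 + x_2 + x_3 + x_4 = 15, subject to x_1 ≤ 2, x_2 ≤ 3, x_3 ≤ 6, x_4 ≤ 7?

By stars and bars, unrestricted non-negative solutions to x_1+…+x_4 = 15 number C(15+3,3) = 816.
Subtract solutions that violate a single cap (substitute x_i' = x_i − (cap_i+1)): x_1 ≥ 3 gives C(15,3) = 455; x_2 ≥ 4 gives C(14,3) = 364; x_3 ≥ 7 gives C(11,3) = 165; x_4 ≥ 8 gives C(10,3) = 120. Together 1104.
Add back pairs where two caps are both exceeded: 165 + 56 + 35 + 35 + 20 + 1 = 312.
Subtract triples: 4 + 1 + 0 + 0 = 5.
By inclusion–exclusion the count is 816 − 1104 + 312 − 5 = 19.

19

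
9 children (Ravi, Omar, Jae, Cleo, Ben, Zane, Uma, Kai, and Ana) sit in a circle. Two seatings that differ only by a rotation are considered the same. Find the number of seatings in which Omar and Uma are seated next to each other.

Glue Omar and Uma into a block (2 internal orders). Seating 8 units around a circle gives (7)! arrangements.
So 2 × (7)! = 2 × 5040 = 10080.

10080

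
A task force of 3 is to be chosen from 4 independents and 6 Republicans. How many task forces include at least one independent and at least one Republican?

96

Unrestricted: C(10,3) = 120 ways to pick any 3 of the 10.
Subtract selections that omit an entire group: no independents → C(6,3) = 20; no Republicans → C(4,3) = 4.
Both groups omitted at once is impossible, so 120 − 24 = 96.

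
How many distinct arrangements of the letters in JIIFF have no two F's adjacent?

18

Total arrangements of JIIFF: 5!/(2!·2!) = 30.
If the two F's are adjacent, glue them into one block, leaving 4 items to arrange: (4)!/(2!) = 12 ways.
Subtracting, 30 − 12 = 18 arrangements keep the F's apart.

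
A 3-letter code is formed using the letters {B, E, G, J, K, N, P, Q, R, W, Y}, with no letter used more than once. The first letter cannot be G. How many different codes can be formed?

The first letter has 11−1 = 10 choices (anything except G).
The remaining 2 letters are filled from the other 10 symbols without repetition: 10 × 9 = 90.
Total: 10 × 90 = 900.

900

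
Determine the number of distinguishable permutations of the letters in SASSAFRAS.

2520

The 9 letters of SASSAFRAS have repeats: A appearing 3 times and S appearing 4 times.
The number of distinct arrangements is 9!/(4!·3!) = 362880/144 = 2520.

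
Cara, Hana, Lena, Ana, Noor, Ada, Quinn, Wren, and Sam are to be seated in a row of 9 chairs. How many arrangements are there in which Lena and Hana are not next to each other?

282240

There are 9! = 362880 arrangements in all. If Lena and Hana are adjacent, merging them into one block gives 2·(8)! = 80640 arrangements.
So 362880 − 80640 = 282240 arrangements keep them apart.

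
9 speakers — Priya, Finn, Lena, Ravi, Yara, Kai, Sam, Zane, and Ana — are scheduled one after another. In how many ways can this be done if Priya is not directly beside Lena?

Of the 9! = 362880 arrangements, those with Priya and Lena adjacent number 2 × 8! = 80640 (treat the pair as a block with 2 internal orders).
Complementary counting: 362880 − 80640 = 282240.

282240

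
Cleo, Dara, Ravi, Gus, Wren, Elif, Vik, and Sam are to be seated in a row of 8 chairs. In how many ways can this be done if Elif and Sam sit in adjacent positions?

Treat {Elif, Sam} as a single unit. There are 7 units to order, and the pair itself can be ordered 2 ways.
That gives 2 × 7! = 2 × 5040 = 10080.

10080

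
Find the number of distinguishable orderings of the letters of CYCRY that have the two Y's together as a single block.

12

Treat the 2 copies of Y as a single block. The multiset to arrange is then {YY, C, C, R}, 4 items in all.
That gives (4)!/(2!) = 12 arrangements.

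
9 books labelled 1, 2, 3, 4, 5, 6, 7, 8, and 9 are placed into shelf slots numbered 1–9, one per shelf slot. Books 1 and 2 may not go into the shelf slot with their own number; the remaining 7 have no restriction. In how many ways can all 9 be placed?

Let Aᵢ (for i ∈ {1, 2}) be the placements that put book i in its forbidden shelf slot. Any j of these fix j positions, leaving (9−j)! ways to fill the rest, and there are C(2,j) ways to pick which j.
By inclusion–exclusion, the number of valid placements is Σ_{j=0}^{2} (−1)^j C(2,j)·(9−j)!.
Computing: 362880 − 80640 + 5040 = 287280.

287280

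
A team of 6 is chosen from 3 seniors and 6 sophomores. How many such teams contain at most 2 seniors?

Split by how many seniors are chosen (0 through 2).
Sum: C(3,0)·C(6,6) + C(3,1)·C(6,5) + C(3,2)·C(6,4) = 1 + 18 + 45 = 64.

64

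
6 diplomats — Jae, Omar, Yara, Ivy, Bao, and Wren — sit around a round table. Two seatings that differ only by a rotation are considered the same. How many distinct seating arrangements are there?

Seat Jae anywhere (absorbing the rotational symmetry), then permute the other 5: (5)! = 120.

120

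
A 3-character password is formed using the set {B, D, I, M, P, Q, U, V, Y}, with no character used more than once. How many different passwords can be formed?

504

Choose and order 3 of the 9 symbols: the first character has 9 options, the next 8, then 7.
9 × 8 × 7 = 504.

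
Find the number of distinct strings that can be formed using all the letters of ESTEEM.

The 6 letters of ESTEEM have repeats: E appearing 3 times.
The number of distinct arrangements is 6!/(3!) = 720/6 = 120.

120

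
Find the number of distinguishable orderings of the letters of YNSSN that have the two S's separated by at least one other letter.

18

There are 5!/(2!·2!) = 30 arrangements of YNSSN in total.
Arrangements with the S's together: treat SS as one letter, giving (4)!/(2!) = 12.
Hence 30 − 12 = 18.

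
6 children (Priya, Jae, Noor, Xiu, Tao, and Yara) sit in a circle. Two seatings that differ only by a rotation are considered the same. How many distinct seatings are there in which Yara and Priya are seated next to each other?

48

Glue Yara and Priya into a block (2 internal orders). Seating 5 units around a circle gives (4)! arrangements.
So 2 × (4)! = 2 × 24 = 48.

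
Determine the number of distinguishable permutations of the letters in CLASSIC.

1260

The 7 letters of CLASSIC have repeats: C appearing twice and S appearing twice.
Dividing 7! = 5040 by 2!·2! = 4 for the repeated letters gives 1260.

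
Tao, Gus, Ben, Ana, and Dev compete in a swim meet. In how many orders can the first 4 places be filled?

120

This is an ordered selection of 4 from 5: P(5,4).
That gives 5 × 4 × 3 × 2 = 120.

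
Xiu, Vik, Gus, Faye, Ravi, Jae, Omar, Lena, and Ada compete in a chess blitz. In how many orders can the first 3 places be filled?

504

This is an ordered selection of 3 from 9: P(9,3).
That gives 9 × 8 × 7 = 504.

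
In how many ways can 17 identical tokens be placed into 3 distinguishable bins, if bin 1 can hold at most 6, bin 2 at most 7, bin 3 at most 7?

10

Ignoring the caps, the number of non-negative solutions to x_1+…+x_3 = 17 is C(19,2) = 171.
Subtract solutions that violate a single cap (substitute x_i' = x_i − (cap_i+1)): x_1 ≥ 7 gives C(12,2) = 66; x_2 ≥ 8 gives C(11,2) = 55; x_3 ≥ 8 gives C(11,2) = 55. Together 176.
Add back pairs where two caps are both exceeded: 6 + 6 + 3 = 15.
By inclusion–exclusion the count is 171 − 176 + 15 = 10.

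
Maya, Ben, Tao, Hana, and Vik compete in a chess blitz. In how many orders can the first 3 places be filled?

60

There are 5 choices for 1st place, 4 for 2nd, and 3 for 3rd.
That gives 5 × 4 × 3 = 60.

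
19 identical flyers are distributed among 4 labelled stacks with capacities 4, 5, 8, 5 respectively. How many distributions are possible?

20

Without the upper bounds there are C(22,3) = 1540 ways to split 19 among 4 stacks.
Subtract solutions that violate a single cap (substitute x_i' = x_i − (cap_i+1)): x_1 ≥ 5 gives C(17,3) = 680; x_2 ≥ 6 gives C(16,3) = 560; x_3 ≥ 9 gives C(13,3) = 286; x_4 ≥ 6 gives C(16,3) = 560. Together 2086.
Add back pairs where two caps are both exceeded: 165 + 56 + 165 + 35 + 120 + 35 = 576.
Subtract triples: 0 + 10 + 0 + 0 = 10.
By inclusion–exclusion the count is 1540 − 2086 + 576 − 10 = 20.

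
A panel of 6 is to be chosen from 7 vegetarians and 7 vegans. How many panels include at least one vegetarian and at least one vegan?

Total 6-person selections from all 14: C(14,6) = 3003.
Subtract selections that omit an entire group: no vegetarians → C(7,6) = 7; no vegans → C(7,6) = 7.
Both groups omitted at once is impossible, so 3003 − 14 = 2989.

2989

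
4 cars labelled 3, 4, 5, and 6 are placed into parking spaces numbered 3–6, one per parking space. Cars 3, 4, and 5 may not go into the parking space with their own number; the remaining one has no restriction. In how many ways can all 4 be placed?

Let Aᵢ (for i ∈ {3, 4, 5}) be the placements that put car i in its forbidden parking space. Any j of these fix j positions, leaving (4−j)! ways to fill the rest, and there are C(3,j) ways to pick which j.
By inclusion–exclusion, the number of valid placements is Σ_{j=0}^{3} (−1)^j C(3,j)·(4−j)!.
Computing: 24 − 18 + 6 − 1 = 11.

11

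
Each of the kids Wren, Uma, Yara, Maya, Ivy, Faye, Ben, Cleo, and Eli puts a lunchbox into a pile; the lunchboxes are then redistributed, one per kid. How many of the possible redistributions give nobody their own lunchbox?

This is the derangement count D_9: permutations of 9 items with no fixed point.
By inclusion–exclusion this is Σ_{j=0}^{9} (−1)^j C(9,j)·(9−j)!.
Computing: 362880 − 362880 + 181440 − 60480 + 15120 − 3024 + 504 − 72 + 9 − 1 = 133496.

133496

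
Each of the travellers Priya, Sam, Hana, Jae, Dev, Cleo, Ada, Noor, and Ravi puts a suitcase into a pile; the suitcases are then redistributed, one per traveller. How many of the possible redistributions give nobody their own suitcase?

133496

Count assignments avoiding every fixed point. For any j of the 9 travellers fixed to their own suitcase, the other 9−j can be arranged in (9−j)! ways.
By inclusion–exclusion this is Σ_{j=0}^{9} (−1)^j C(9,j)·(9−j)!.
Computing: 362880 − 362880 + 181440 − 60480 + 15120 − 3024 + 504 − 72 + 9 − 1 = 133496.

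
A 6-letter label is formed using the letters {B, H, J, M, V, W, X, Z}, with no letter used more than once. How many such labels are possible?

Choose and order 6 of the 8 symbols: the first letter has 8 options, the next 7, and so on down to 3.
8 × 7 × 6 × 5 × 4 × 3 = 20160.

20160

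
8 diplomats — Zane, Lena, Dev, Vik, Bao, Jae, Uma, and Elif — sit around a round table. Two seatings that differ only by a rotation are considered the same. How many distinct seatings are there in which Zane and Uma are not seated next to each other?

3600

Without the restriction there are (7)! = 5040 seatings.
Seatings with Zane beside Uma: treat them as a block with 2 internal orders, giving 2 × (6)! = 1440.
Subtracting, 5040 − 1440 = 3600.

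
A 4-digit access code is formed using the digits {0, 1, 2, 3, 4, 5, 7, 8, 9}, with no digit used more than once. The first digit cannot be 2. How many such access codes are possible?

2688

The first digit has 9−1 = 8 choices (anything except 2).
The remaining 3 digits are filled from the other 8 symbols without repetition: 8 × 7 × 6 = 336.
Total: 8 × 336 = 2688.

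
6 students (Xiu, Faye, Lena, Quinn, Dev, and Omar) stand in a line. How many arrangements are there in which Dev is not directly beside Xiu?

480

There are 6! = 720 arrangements in all. If Dev and Xiu are adjacent, merging them into one block gives 2·(5)! = 240 arrangements.
Complementary counting: 720 − 240 = 480.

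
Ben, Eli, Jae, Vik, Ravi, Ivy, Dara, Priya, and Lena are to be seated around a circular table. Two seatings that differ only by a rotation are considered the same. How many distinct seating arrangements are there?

40320

Fix one person's seat to break rotational symmetry; the remaining 8 people can be arranged in (8)! = 40320 ways.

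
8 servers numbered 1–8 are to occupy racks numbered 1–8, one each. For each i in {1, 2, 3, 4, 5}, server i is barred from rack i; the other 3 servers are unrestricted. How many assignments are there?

Let Aᵢ (for 1 ≤ i ≤ 5) be the placements that put server i in its forbidden rack. Any j of these fix j positions, leaving (8−j)! ways to fill the rest, and there are C(5,j) ways to pick which j.
By inclusion–exclusion, the number of valid placements is Σ_{j=0}^{5} (−1)^j C(5,j)·(8−j)!.
Computing: 40320 − 25200 + 7200 − 1200 + 120 − 6 = 21234.

21234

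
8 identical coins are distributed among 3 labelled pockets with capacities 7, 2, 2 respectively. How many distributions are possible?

By stars and bars, unrestricted non-negative solutions to x_1+…+x_3 = 8 number C(8+2,2) = 45.
Subtract solutions that violate a single cap (substitute x_i' = x_i − (cap_i+1)): x_1 ≥ 8 gives C(2,2) = 1; x_2 ≥ 3 gives C(7,2) = 21; x_3 ≥ 3 gives C(7,2) = 21. Together 43.
Add back pairs where two caps are both exceeded: 0 + 0 + 6 = 6.
By inclusion–exclusion the count is 45 − 43 + 6 = 8.

8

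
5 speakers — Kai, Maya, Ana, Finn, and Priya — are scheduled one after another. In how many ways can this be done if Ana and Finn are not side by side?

Of the 5! = 120 arrangements, those with Ana and Finn adjacent number 2 × 4! = 48 (treat the pair as a block with 2 internal orders).
So 120 − 48 = 72 arrangements keep them apart.

72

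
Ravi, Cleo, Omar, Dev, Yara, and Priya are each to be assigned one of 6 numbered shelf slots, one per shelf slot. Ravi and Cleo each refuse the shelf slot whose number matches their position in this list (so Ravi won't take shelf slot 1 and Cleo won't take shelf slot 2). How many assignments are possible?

Let Aᵢ (for i ∈ {1, 2}) be the placements that put person i in their forbidden shelf slot. Any j of these fix j positions, leaving (6−j)! ways to fill the rest, and there are C(2,j) ways to pick which j.
By inclusion–exclusion, the number of valid placements is Σ_{j=0}^{2} (−1)^j C(2,j)·(6−j)!.
Computing: 720 − 240 + 24 = 504.

504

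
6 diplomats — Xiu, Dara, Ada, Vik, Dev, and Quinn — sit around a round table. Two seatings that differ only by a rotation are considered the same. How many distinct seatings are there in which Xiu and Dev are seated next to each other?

Treat {Xiu, Dev} as one unit (2 internal orders) and seat the resulting 5 units around the table: (4)! circular arrangements.
So 2 × (4)! = 2 × 24 = 48.

48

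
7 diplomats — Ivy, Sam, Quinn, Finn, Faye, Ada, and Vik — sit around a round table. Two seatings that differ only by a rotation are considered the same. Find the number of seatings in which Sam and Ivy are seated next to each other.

240

Glue Sam and Ivy into a block (2 internal orders). Seating 6 units around a circle gives (5)! arrangements.
So 2 × (5)! = 2 × 120 = 240.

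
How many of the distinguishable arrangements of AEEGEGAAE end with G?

280

Fix G in the last position and arrange the remaining 8 letters.
Those 8 letters have A appearing 3 times and E appearing 4 times, giving (8)!/(4!·3!) = 280.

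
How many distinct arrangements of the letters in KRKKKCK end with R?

Fix R in the last position and arrange the remaining 6 letters.
Those 6 letters have K appearing 5 times, giving (6)!/(5!) = 6.

6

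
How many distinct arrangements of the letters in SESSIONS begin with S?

Fix S in the first position and arrange the remaining 7 letters.
Those 7 letters have S appearing 3 times, giving (7)!/(3!) = 840.

840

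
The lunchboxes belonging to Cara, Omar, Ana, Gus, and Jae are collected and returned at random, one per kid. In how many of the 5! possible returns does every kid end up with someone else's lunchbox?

This is the derangement count D_5: permutations of 5 items with no fixed point.
By inclusion–exclusion this is Σ_{j=0}^{5} (−1)^j C(5,j)·(5−j)!.
Computing: 120 − 120 + 60 − 20 + 5 − 1 = 44.

44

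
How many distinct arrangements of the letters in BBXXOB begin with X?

20

Fix X in the first position and arrange the remaining 5 letters.
Those 5 letters have B appearing 3 times, giving (5)!/(3!) = 20.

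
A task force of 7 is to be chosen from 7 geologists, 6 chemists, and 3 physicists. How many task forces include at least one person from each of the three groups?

9569

With no constraint there are C(16,7) = 11440 possible selections.
Selections missing a whole group: no geologists → C(9,7) = 36; no chemists → C(10,7) = 120; no physicists → C(13,7) = 1716.
Add back selections omitting two groups (i.e. drawn from a single group): C(7,7) + C(6,7) + C(3,7) = 1.
By inclusion–exclusion: 11440 − 1872 + 1 = 9569.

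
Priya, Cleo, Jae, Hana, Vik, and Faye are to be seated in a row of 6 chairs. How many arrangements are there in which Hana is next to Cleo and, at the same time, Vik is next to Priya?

Treat {Hana,Cleo} as one block (2 orders) and {Vik,Priya} as another (2 orders).
That leaves 4 units to arrange: 2 × 2 × 4! = 4 × 24 = 96.

96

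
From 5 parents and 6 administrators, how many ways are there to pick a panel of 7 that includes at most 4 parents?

Split by how many parents are chosen (0 through 4).
Sum: C(5,0)·C(6,7) + C(5,1)·C(6,6) + C(5,2)·C(6,5) + C(5,3)·C(6,4) + C(5,4)·C(6,3) = 0 + 5 + 60 + 150 + 100 = 315.

315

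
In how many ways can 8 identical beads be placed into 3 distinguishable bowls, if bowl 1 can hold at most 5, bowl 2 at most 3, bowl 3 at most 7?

23

By stars and bars, unrestricted non-negative solutions to x_1+…+x_3 = 8 number C(8+2,2) = 45.
Subtract solutions that violate a single cap (substitute x_i' = x_i − (cap_i+1)): x_1 ≥ 6 gives C(4,2) = 6; x_2 ≥ 4 gives C(6,2) = 15; x_3 ≥ 8 gives C(2,2) = 1. Together 22.
No two caps can be exceeded simultaneously, so the pair terms are all 0.
By inclusion–exclusion the count is 45 − 22 + 0 = 23.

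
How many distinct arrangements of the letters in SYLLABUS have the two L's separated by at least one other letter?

There are 8!/(2!·2!) = 10080 arrangements of SYLLABUS in total.
If the two L's are adjacent, glue them into one block, leaving 7 items to arrange: (7)!/(2!) = 2520 ways.
Hence 10080 − 2520 = 7560.

7560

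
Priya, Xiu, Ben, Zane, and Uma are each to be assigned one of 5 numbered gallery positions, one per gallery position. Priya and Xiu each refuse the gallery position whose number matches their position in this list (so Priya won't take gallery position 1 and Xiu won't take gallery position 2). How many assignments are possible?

Let Aᵢ (for i ∈ {1, 2}) be the placements that put person i in their forbidden gallery position. Any j of these fix j positions, leaving (5−j)! ways to fill the rest, and there are C(2,j) ways to pick which j.
By inclusion–exclusion, the number of valid placements is Σ_{j=0}^{2} (−1)^j C(2,j)·(5−j)!.
Computing: 120 − 48 + 6 = 78.

78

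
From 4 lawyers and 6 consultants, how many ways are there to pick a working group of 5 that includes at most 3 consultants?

186

Split by how many consultants are chosen (0 through 3).
Sum: C(6,0)·C(4,5) + C(6,1)·C(4,4) + C(6,2)·C(4,3) + C(6,3)·C(4,2) = 0 + 6 + 60 + 120 = 186.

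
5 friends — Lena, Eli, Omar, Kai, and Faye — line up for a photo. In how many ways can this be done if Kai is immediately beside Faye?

Treat {Kai, Faye} as a single unit. There are 4 units to order, and the pair itself can be ordered 2 ways.
So the count is 2·(4)! = 48.

48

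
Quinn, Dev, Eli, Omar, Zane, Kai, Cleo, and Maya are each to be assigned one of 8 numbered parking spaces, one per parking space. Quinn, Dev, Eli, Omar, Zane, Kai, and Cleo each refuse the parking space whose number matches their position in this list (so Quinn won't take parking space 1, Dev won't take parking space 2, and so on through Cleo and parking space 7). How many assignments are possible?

Let Aᵢ (for 1 ≤ i ≤ 7) be the placements that put person i in their forbidden parking space. Any j of these fix j positions, leaving (8−j)! ways to fill the rest, and there are C(7,j) ways to pick which j.
By inclusion–exclusion, the number of valid placements is Σ_{j=0}^{7} (−1)^j C(7,j)·(8−j)!.
Computing: 40320 − 35280 + 15120 − 4200 + 840 − 126 + 14 − 1 = 16687.

16687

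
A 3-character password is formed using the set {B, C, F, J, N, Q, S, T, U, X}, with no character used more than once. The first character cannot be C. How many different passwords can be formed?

648

The first character has 10−1 = 9 choices (anything except C).
The remaining 2 characters are filled from the other 9 symbols without repetition: 9 × 8 = 72.
Total: 9 × 72 = 648.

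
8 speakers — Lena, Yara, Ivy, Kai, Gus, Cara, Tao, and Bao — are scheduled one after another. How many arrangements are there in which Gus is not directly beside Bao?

There are 8! = 40320 arrangements in all. If Gus and Bao are adjacent, merging them into one block gives 2·(7)! = 10080 arrangements.
Complementary counting: 40320 − 10080 = 30240.

30240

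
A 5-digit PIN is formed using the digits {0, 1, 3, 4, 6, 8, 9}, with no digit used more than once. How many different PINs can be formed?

With no repetition, fill the 5 digits in order: 7 choices, then 6, down to 3.
That product is 7 × 6 × 5 × 4 × 3 = 2520.

2520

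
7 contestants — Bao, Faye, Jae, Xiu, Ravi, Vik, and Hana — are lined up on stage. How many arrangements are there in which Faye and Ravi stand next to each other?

1440

Treat {Faye, Ravi} as a single unit. There are 6 units to order, and the pair itself can be ordered 2 ways.
So the count is 2·(6)! = 1440.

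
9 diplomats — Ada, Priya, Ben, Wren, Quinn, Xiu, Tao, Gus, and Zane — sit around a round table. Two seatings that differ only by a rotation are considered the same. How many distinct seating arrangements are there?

40320

Fix one person's seat to break rotational symmetry; the remaining 8 people can be arranged in (8)! = 40320 ways.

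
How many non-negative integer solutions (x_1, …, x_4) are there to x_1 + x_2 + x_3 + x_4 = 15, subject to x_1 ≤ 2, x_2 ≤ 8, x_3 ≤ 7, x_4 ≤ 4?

Without the upper bounds there are C(18,3) = 816 ways to split 15 among 4 variables.
Subtract solutions that violate a single cap (substitute x_i' = x_i − (cap_i+1)): x_1 ≥ 3 gives C(15,3) = 455; x_2 ≥ 9 gives C(9,3) = 84; x_3 ≥ 8 gives C(10,3) = 120; x_4 ≥ 5 gives C(13,3) = 286. Together 945.
Add back pairs where two caps are both exceeded: 20 + 35 + 120 + 0 + 4 + 10 = 189.
By inclusion–exclusion the count is 816 − 945 + 189 = 60.

60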